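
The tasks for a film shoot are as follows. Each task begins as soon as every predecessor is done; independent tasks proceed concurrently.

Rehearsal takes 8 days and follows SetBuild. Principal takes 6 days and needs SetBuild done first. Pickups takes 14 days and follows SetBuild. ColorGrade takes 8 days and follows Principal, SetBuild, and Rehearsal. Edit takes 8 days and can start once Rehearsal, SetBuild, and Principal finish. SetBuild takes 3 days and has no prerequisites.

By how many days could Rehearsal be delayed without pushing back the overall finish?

0

Critical path: SetBuild→Rehearsal→Edit = 3+8+8 = 19, so the finish is 19 days.
Longest path through Rehearsal: 19 days (earliest finish 11, latest finish 11).
Float = 19 − 19 = 0.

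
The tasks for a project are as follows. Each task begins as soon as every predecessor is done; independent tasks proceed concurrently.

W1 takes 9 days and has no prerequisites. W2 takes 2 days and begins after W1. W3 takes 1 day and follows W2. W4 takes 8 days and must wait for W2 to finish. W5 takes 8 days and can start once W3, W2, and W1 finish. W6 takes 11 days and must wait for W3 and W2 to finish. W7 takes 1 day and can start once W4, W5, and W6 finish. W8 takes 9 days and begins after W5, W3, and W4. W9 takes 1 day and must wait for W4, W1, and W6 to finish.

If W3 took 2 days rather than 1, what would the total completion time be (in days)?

30

Baseline: W1→W2→W3→W5→W8 = 9+2+1+8+9 = 29 → 29 days.
W3 is on the critical path; changing it to 2 makes that path 30 days.
The critical path is still W1→W2→W3→W5→W8; finish is now 30 days.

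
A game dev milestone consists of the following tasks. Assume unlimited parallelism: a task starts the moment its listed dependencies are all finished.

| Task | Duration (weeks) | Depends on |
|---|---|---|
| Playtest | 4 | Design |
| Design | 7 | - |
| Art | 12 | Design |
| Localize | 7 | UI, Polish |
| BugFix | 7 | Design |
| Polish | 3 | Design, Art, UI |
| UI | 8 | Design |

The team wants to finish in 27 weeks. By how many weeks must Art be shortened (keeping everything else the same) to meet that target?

2

Current finish: 29 weeks; target: 27.
Art is on every critical path, so each week cut from Art cuts the finish by one (this holds down to a finish of 25).
Need 29 − 27 = 2 weeks off Art → Art becomes 10 weeks, finish becomes 27.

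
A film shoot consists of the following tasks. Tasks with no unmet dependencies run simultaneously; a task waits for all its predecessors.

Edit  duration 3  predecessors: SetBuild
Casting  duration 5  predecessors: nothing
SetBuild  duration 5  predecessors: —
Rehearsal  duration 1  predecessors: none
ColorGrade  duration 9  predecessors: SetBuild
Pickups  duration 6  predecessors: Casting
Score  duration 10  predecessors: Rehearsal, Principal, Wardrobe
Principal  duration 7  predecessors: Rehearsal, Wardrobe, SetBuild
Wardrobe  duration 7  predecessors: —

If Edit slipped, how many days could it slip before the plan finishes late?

16

Wardrobe→Principal→Score = 7+7+10 = 24 sets the makespan at 24 days.
Longest path through Edit: 8 days (earliest finish 8, latest finish 24).
So Edit can slip 24 − 8 = 16 days.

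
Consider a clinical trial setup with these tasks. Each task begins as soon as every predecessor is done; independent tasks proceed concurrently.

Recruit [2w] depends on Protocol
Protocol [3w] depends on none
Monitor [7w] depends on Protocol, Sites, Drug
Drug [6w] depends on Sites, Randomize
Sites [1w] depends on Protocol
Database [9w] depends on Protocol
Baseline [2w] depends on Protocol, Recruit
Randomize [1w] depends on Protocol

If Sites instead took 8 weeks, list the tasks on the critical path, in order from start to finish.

Protocol, Sites, Drug, Monitor

Baseline: Protocol→Sites→Drug→Monitor = 3+1+6+7 = 17 → 17 weeks.
Sites is on the critical path; changing it to 8 makes that path 24 weeks.
The critical path is still Protocol→Sites→Drug→Monitor; finish is now 24 weeks.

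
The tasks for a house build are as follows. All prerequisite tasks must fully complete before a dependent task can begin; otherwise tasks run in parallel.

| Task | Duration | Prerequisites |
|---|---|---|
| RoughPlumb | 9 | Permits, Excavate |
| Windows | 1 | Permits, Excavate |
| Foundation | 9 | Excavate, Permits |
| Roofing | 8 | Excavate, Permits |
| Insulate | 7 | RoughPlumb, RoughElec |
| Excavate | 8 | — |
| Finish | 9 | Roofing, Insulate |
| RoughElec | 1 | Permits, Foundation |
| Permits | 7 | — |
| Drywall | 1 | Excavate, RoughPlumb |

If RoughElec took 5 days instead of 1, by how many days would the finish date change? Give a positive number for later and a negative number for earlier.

4

As given, the longest chain is Excavate→Foundation→RoughElec→Insulate→Finish = 8+9+1+7+9 = 34, so the finish is 34 days.
RoughElec lies on that path, so at 5 days the path becomes 38 days.
The critical path is still Excavate→Foundation→RoughElec→Insulate→Finish; finish is now 38 days.
Change in finish: 38 − 34 = +4 days.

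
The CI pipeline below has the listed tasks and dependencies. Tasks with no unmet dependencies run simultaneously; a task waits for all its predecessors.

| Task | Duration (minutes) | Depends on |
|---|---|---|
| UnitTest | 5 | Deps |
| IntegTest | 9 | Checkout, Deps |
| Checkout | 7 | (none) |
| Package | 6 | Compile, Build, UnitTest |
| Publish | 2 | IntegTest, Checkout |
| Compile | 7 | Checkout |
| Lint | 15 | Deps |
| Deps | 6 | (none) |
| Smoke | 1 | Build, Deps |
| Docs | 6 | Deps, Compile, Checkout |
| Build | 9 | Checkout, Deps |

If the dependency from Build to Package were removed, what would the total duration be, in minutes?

21

With the dependency in place, Checkout→Build→Package = 7+9+6 = 22 sets the finish at 22 minutes.
Without Build→Package, Package's earliest start moves from 16 to 14.
After: Deps→Lint = 6+15 = 21 → 21 minutes.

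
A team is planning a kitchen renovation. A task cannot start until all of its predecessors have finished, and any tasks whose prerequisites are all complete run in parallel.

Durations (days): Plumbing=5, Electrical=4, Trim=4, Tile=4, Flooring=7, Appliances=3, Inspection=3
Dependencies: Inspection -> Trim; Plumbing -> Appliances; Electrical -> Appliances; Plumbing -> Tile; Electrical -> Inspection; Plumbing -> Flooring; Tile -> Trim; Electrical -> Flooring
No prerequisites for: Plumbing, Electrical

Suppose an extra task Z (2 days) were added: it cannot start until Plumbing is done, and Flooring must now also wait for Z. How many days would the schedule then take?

Originally the schedule takes 13 days.
With Z inserted, Flooring now waits for max(Electrical, Plumbing, Z).
New critical path: Plumbing→Z→Flooring = 5+2+7 = 14 ⇒ 14 days.

14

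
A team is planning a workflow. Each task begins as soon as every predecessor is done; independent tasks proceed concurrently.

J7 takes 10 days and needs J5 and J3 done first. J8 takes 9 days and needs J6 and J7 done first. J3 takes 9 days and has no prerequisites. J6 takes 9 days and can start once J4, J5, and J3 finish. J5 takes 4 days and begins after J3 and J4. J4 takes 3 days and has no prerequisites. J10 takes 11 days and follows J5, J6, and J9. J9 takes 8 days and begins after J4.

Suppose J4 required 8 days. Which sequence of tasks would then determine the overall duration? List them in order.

J3, J5, J6, J10

Actual critical path: J3→J5→J6→J10 = 9+4+9+11 = 33 ⇒ 33 days.
The longest path through J4 is only 27 days, so J4 has float 6.
That remains the longest chain; total 33 days.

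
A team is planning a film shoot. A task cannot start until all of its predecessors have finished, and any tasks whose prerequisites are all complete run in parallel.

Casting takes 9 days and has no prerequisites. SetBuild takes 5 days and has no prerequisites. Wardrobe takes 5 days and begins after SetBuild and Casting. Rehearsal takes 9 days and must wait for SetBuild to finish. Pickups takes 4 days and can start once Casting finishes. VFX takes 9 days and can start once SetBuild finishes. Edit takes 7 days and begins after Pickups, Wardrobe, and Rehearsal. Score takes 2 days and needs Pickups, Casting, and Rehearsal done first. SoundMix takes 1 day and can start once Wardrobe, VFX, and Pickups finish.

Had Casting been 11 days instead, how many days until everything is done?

23

As given, the longest chain is Casting→Wardrobe→Edit = 9+5+7 = 21, so the finish is 21 days.
Since Casting is critical, the +2 change carries straight to that chain (now 23 days).
No other chain overtakes it, so the finish is 23 days.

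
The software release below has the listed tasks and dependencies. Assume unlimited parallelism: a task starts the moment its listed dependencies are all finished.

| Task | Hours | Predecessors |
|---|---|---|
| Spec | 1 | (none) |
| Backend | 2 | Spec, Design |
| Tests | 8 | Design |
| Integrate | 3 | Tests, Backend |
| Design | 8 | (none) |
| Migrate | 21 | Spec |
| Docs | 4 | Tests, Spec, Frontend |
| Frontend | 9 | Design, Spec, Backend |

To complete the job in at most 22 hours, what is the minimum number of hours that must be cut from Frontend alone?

1

Current finish: 23 hours; target: 22.
Frontend is on every critical path, so each hour cut from Frontend cuts the finish by one (this holds down to a finish of 22).
Need 23 − 22 = 1 hour off Frontend → Frontend becomes 8 hours, finish becomes 22.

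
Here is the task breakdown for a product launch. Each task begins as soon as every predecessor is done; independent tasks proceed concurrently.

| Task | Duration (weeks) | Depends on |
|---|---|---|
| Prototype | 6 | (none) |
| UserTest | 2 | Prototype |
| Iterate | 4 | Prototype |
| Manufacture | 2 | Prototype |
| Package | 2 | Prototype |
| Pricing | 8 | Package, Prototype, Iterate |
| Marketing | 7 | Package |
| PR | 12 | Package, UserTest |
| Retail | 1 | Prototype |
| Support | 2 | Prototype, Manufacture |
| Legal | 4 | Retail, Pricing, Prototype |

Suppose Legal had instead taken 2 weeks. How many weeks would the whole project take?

20

As given, the longest chain is Prototype→Iterate→Pricing→Legal = 6+4+8+4 = 22, so the finish is 22 weeks.
Legal lies on that path, so at 2 weeks the path becomes 20 weeks.
Now Prototype→UserTest→PR = 6+2+12 = 20 is longest, so the finish becomes 20 weeks.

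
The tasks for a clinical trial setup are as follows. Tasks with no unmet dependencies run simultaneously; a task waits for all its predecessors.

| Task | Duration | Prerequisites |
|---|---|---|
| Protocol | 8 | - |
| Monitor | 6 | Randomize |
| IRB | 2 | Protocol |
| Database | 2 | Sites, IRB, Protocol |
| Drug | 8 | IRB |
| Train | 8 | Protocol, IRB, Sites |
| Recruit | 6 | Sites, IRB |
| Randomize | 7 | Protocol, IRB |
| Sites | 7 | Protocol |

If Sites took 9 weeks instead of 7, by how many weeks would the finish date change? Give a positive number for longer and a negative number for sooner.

2

As given, the longest chain is Protocol→Sites→Train = 8+7+8 = 23, so the finish is 23 weeks.
Sites lies on that path, so at 9 weeks the path becomes 25 weeks.
The critical path is still Protocol→Sites→Train; finish is now 25 weeks.
Change in finish: 25 − 23 = +2 weeks.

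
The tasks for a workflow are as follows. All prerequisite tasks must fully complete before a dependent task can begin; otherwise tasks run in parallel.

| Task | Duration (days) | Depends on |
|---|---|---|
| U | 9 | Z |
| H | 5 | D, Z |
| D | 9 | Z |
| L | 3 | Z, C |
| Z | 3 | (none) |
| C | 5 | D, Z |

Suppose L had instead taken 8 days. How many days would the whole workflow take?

25

Actual critical path: Z→D→C→L = 3+9+5+3 = 20 ⇒ 20 days.
Since L is critical, the +5 change carries straight to that chain (now 25 days).
The critical path is still Z→D→C→L; finish is now 25 days.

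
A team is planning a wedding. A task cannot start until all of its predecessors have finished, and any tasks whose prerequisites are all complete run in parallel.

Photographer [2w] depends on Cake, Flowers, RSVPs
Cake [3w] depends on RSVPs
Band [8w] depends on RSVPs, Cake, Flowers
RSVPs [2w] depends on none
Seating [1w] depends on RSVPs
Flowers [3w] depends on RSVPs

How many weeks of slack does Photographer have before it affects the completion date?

Critical path: RSVPs→Flowers→Band = 2+3+8 = 13, so the finish is 13 weeks.
Longest path through Photographer: 7 weeks (earliest finish 7, latest finish 13).
Slack of Photographer = 11 − 5 = 6 weeks.

6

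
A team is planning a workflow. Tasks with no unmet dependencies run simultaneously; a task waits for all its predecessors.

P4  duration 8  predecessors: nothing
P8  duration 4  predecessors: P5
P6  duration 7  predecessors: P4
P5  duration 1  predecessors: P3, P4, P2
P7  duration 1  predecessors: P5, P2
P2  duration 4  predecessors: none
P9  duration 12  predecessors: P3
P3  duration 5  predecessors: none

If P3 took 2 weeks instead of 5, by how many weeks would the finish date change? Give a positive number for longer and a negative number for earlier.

Actual critical path: P3→P9 = 5+12 = 17 ⇒ 17 weeks.
Since P3 is critical, the -3 change carries straight to that chain (now 14 weeks).
New critical path: P4→P6 = 8+7 = 15 ⇒ 15 weeks.
Change in finish: 15 − 17 = -2 weeks.

-2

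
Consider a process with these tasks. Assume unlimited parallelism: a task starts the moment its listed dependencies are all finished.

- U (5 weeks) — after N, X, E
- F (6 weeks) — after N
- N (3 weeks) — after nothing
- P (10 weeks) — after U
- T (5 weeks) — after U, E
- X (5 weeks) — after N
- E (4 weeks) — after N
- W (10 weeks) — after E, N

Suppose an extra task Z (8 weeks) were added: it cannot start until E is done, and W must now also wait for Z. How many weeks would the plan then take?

25

Originally the plan takes 23 weeks.
With Z inserted, W now waits for max(E, N, Z).
New critical path: N→E→Z→W = 3+4+8+10 = 25 ⇒ 25 weeks.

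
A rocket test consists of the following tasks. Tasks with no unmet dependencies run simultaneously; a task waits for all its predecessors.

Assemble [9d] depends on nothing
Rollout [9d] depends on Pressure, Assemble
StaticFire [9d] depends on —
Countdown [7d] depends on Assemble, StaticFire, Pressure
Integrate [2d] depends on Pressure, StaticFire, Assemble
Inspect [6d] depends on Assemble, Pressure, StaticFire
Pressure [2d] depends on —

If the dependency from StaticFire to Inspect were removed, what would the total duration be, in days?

With the dependency in place, Assemble→Rollout = 9+9 = 18 sets the finish at 18 days.
Dropping StaticFire→Inspect doesn't change Inspect's earliest start (9); another predecessor still binds.
The longest chain is now Assemble→Rollout = 9+9 = 18, so the job takes 18 days.

18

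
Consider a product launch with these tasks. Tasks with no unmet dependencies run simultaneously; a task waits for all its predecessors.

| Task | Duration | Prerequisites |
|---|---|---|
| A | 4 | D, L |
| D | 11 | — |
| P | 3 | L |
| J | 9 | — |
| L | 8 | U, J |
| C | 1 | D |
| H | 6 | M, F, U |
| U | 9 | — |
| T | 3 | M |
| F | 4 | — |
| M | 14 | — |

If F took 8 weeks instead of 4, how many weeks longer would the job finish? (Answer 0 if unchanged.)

As given, the longest chain is U→L→A = 9+8+4 = 21, so the finish is 21 weeks.
The longest path through F is only 10 weeks, so F has float 11.
The critical path is still U→L→A; finish is now 21 weeks.
Change in finish: 21 − 21 = +0 weeks.

0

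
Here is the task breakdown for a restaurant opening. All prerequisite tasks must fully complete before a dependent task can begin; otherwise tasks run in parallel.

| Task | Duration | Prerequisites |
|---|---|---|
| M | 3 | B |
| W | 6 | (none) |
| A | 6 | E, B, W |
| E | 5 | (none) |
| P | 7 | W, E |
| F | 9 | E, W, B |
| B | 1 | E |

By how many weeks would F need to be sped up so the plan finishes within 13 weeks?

Current finish: 15 weeks; target: 13.
F is on every critical path, so each week cut from F cuts the finish by one (this holds down to a finish of 13).
Need 15 − 13 = 2 weeks off F → F becomes 7 weeks, finish becomes 13.

2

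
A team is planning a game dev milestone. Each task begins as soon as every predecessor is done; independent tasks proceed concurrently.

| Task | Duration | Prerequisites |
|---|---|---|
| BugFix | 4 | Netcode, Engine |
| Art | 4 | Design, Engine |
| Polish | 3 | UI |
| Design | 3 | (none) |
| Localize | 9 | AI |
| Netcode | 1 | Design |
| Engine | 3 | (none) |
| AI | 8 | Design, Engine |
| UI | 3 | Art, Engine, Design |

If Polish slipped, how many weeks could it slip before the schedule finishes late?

7

The longest chain is Design→AI→Localize = 3+8+9 = 20; overall finish 20 weeks.
Polish finishes as early as 13 and must finish by 20.
So Polish can slip 20 − 13 = 7 weeks.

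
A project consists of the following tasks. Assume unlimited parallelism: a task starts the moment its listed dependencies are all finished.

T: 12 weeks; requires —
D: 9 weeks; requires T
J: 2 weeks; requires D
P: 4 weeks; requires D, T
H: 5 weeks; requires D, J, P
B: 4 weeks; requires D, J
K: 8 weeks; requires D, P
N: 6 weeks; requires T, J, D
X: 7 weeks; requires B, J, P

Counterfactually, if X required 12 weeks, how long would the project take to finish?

39

Actual critical path: T→D→J→B→X = 12+9+2+4+7 = 34 ⇒ 34 weeks.
X lies on that path, so at 12 weeks the path becomes 39 weeks.
The critical path is still T→D→J→B→X; finish is now 39 weeks.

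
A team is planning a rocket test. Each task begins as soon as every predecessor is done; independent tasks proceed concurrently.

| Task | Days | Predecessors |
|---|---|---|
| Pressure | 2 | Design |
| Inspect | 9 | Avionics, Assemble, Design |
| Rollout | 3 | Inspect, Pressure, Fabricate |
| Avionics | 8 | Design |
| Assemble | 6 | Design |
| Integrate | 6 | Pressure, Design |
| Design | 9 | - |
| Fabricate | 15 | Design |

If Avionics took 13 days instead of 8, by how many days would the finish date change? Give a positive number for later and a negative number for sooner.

The binding path is Design→Avionics→Inspect→Rollout = 9+8+9+3 = 29; finish at 29 days.
Avionics is on the critical path; changing it to 13 makes that path 34 days.
That remains the longest chain; total 34 days.
Change in finish: 34 − 29 = +5 days.

5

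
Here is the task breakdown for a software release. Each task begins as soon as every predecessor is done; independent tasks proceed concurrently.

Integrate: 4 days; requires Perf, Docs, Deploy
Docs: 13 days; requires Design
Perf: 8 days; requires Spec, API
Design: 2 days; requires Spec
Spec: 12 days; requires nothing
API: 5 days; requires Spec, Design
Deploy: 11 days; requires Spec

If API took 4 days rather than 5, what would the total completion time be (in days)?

31

Baseline: Spec→Design→API→Perf→Integrate = 12+2+5+8+4 = 31 → 31 days.
API is on the critical path; changing it to 4 makes that path 30 days.
New critical path: Spec→Design→Docs→Integrate = 12+2+13+4 = 31 ⇒ 31 days.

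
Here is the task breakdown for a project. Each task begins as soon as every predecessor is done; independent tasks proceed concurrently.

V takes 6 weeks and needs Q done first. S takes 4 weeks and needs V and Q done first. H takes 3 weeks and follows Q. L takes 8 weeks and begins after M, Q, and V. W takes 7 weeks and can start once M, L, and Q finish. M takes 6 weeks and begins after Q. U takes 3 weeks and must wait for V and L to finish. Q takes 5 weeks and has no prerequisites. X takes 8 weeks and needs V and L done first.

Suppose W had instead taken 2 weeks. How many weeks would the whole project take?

27

As given, the longest chain is Q→V→L→X = 5+6+8+8 = 27, so the finish is 27 weeks.
W has 1 week of float (longest path through it is 26).
No other chain overtakes it, so the finish is 27 weeks.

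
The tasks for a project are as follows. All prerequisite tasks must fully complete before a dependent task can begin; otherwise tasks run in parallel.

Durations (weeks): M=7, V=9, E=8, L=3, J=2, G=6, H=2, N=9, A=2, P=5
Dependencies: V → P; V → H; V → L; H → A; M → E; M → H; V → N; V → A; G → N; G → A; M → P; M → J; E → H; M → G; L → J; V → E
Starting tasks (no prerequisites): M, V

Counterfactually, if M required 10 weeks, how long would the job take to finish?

Baseline: M→G→N = 7+6+9 = 22 → 22 weeks.
M is on the critical path; changing it to 10 makes that path 25 weeks.
That remains the longest chain; total 25 weeks.

25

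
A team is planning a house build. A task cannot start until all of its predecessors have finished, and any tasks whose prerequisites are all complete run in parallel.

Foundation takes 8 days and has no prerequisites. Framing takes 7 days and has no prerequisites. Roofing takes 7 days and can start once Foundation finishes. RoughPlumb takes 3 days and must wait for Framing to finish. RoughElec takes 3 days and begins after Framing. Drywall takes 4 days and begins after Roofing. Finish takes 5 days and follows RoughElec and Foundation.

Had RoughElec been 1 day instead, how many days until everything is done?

Actual critical path: Foundation→Roofing→Drywall = 8+7+4 = 19 ⇒ 19 days.
RoughElec has 4 days of float (longest path through it is 15).
That remains the longest chain; total 19 days.

19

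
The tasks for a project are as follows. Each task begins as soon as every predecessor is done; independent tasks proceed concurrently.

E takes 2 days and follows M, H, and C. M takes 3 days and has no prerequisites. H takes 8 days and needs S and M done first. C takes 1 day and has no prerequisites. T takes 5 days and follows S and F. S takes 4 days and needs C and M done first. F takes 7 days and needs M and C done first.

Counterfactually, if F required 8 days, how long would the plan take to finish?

The binding path is M→S→H→E = 3+4+8+2 = 17; finish at 17 days.
F is off the critical path — its longest chain is 15 days, giving 2 of slack.
The critical path is still M→S→H→E; finish is now 17 days.

17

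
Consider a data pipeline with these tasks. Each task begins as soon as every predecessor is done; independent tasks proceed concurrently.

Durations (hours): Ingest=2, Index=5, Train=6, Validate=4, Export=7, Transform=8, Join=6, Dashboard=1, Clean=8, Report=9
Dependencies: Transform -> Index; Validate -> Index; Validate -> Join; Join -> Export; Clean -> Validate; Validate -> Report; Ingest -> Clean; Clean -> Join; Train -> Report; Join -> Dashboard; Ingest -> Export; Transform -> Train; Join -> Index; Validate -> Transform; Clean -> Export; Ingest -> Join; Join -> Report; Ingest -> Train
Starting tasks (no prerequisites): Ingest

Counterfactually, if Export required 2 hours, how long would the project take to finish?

37

As given, the longest chain is Ingest→Clean→Validate→Transform→Train→Report = 2+8+4+8+6+9 = 37, so the finish is 37 hours.
Export has 10 hours of float (longest path through it is 27).
The critical path is still Ingest→Clean→Validate→Transform→Train→Report; finish is now 37 hours.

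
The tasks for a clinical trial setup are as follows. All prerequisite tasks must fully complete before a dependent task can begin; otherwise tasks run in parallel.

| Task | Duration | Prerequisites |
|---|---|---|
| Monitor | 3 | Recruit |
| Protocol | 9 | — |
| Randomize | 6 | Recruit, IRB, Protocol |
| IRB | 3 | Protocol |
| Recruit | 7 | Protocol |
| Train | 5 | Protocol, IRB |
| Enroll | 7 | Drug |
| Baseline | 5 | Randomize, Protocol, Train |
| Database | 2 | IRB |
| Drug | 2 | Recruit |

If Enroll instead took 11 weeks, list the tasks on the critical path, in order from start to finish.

The binding path is Protocol→Recruit→Randomize→Baseline = 9+7+6+5 = 27; finish at 27 weeks.
Enroll has 2 weeks of float (longest path through it is 25).
New critical path: Protocol→Recruit→Drug→Enroll = 9+7+2+11 = 29 ⇒ 29 weeks.

Protocol, Recruit, Drug, Enroll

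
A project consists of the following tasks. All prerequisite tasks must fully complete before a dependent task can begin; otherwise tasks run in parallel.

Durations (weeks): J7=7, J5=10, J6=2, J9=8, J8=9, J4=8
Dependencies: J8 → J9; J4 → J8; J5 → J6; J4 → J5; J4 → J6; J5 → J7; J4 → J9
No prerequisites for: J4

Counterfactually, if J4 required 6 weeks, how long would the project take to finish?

23

As given, the longest chain is J4→J5→J7 = 8+10+7 = 25, so the finish is 25 weeks.
J4 lies on that path, so at 6 weeks the path becomes 23 weeks.
That remains the longest chain; total 23 weeks.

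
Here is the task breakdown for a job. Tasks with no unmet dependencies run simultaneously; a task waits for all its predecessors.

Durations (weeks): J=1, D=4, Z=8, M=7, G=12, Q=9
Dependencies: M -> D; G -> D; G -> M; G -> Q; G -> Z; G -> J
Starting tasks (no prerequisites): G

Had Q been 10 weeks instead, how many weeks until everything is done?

23

Critical path before the change: G→M→D = 12+7+4 = 23 giving 23 weeks.
Q has 2 weeks of float (longest path through it is 21).
No other chain overtakes it, so the finish is 23 weeks.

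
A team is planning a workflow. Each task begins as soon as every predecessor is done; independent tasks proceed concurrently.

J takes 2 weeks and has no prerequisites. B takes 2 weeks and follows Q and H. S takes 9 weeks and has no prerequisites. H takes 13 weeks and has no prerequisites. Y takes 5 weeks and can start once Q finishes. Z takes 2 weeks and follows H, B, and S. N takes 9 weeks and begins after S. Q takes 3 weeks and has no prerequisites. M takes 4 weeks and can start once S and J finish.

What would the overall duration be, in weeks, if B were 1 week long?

Actual critical path: S→N = 9+9 = 18 ⇒ 18 weeks.
The longest path through B is only 17 weeks, so B has float 1.
The critical path is still S→N; finish is now 18 weeks.

18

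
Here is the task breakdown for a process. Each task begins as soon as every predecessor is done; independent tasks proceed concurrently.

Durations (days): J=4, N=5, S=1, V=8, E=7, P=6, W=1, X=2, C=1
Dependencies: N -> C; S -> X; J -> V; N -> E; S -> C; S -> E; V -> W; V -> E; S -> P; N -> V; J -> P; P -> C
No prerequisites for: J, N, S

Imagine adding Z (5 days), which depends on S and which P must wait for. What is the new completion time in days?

20

Originally the plan takes 20 days.
With Z inserted, P now waits for max(J, S, Z).
New critical path: N→V→E = 5+8+7 = 20 ⇒ 20 days.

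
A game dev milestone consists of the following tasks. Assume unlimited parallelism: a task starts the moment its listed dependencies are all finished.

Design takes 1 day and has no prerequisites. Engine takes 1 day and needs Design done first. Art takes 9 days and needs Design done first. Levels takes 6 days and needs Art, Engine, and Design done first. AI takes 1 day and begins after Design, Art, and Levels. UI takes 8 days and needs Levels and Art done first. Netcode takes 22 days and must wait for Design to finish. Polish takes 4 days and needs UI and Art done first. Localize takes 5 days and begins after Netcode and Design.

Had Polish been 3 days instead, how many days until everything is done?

28

Critical path before the change: Design→Art→Levels→UI→Polish = 1+9+6+8+4 = 28 giving 28 days.
Polish lies on that path, so at 3 days the path becomes 27 days.
The binding chain switches to Design→Netcode→Localize = 1+22+5 = 28; finish 28 days.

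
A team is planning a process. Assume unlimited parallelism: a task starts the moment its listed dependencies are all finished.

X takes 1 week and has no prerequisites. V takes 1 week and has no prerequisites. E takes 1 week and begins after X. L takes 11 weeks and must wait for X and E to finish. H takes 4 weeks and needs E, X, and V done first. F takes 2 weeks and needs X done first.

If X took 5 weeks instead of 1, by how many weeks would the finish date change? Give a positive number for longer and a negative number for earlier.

The binding path is X→E→L = 1+1+11 = 13; finish at 13 weeks.
Since X is critical, the +4 change carries straight to that chain (now 17 weeks).
The critical path is still X→E→L; finish is now 17 weeks.
Change in finish: 17 − 13 = +4 weeks.

4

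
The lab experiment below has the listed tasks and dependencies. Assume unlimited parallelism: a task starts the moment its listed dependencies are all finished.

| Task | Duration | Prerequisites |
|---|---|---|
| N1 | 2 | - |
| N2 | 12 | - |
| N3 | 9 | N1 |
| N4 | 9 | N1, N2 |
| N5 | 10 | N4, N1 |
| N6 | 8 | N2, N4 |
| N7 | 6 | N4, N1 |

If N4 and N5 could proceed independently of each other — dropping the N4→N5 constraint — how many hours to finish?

Original critical path: N2→N4→N5 = 12+9+10 = 31 ⇒ 31 hours.
Without N4→N5, N5's earliest start moves from 21 to 2.
After: N2→N4→N6 = 12+9+8 = 29 → 29 hours.

29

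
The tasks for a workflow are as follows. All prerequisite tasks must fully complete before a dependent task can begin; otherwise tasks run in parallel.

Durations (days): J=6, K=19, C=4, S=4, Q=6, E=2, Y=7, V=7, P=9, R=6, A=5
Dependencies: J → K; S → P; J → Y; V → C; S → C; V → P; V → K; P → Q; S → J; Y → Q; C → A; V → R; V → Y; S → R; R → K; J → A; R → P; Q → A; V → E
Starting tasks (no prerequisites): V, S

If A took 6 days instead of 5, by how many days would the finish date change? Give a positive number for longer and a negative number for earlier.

Baseline: V→R→P→Q→A = 7+6+9+6+5 = 33 → 33 days.
A lies on that path, so at 6 days the path becomes 34 days.
That remains the longest chain; total 34 days.
Change in finish: 34 − 33 = +1 days.

1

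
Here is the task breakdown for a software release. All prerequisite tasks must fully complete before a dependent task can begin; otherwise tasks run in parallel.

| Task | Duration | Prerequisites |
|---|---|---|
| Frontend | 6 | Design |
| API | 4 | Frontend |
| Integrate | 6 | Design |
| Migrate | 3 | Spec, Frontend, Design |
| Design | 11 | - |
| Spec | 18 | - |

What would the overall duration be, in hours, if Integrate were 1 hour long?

Actual critical path: Spec→Migrate = 18+3 = 21 ⇒ 21 hours.
Integrate has 4 hours of float (longest path through it is 17).
The critical path is still Spec→Migrate; finish is now 21 hours.

21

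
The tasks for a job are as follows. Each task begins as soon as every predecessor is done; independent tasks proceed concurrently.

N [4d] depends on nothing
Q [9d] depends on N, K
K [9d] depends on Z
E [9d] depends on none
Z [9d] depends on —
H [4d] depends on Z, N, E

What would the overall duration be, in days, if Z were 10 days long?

28

As given, the longest chain is Z→K→Q = 9+9+9 = 27, so the finish is 27 days.
Z is on the critical path; changing it to 10 makes that path 28 days.
The critical path is still Z→K→Q; finish is now 28 days.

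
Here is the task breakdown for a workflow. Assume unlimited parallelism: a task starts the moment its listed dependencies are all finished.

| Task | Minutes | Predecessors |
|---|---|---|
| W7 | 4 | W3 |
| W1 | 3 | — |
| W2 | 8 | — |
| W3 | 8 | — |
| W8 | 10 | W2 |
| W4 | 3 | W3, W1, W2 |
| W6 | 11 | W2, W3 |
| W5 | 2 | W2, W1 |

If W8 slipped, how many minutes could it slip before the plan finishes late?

Critical path: W2→W6 = 8+11 = 19, so the finish is 19 minutes.
The longest chain containing W8 totals 18 minutes.
Float = 19 − 18 = 1.

1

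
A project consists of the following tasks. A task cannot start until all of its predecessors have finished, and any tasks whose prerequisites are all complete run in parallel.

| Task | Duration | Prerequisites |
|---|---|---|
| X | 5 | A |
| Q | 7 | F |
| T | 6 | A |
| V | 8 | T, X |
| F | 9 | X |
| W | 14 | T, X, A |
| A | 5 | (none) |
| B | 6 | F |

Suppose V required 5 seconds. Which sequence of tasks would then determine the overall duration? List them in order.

Critical path before the change: A→X→F→Q = 5+5+9+7 = 26 giving 26 seconds.
V is off the critical path — its longest chain is 19 seconds, giving 7 of slack.
That remains the longest chain; total 26 seconds.

A, X, F, Q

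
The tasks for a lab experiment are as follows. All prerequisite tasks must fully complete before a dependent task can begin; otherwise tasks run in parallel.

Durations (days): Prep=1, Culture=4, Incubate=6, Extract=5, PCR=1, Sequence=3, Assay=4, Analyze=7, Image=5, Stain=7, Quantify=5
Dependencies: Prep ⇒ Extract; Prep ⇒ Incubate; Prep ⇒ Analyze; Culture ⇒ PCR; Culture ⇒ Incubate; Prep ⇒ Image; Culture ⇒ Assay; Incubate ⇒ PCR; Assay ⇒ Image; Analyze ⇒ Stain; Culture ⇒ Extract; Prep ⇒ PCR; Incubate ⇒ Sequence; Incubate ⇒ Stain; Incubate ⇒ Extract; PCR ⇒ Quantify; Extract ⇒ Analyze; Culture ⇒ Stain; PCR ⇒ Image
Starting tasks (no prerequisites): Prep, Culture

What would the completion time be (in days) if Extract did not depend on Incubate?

With the dependency in place, Culture→Incubate→Extract→Analyze→Stain = 4+6+5+7+7 = 29 sets the finish at 29 days.
Without Incubate→Extract, Extract's earliest start moves from 10 to 4.
After: Culture→Extract→Analyze→Stain = 4+5+7+7 = 23 → 23 days.

23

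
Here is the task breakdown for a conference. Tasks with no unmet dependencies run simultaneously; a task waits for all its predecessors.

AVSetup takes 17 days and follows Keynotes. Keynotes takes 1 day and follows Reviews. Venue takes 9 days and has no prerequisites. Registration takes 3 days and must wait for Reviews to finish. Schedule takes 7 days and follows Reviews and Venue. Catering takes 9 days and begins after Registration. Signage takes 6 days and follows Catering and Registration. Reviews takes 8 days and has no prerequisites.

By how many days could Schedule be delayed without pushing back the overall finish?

10

The longest chain is Reviews→Keynotes→AVSetup = 8+1+17 = 26; overall finish 26 days.
Longest path through Schedule: 16 days (earliest finish 16, latest finish 26).
So Schedule can slip 26 − 16 = 10 days.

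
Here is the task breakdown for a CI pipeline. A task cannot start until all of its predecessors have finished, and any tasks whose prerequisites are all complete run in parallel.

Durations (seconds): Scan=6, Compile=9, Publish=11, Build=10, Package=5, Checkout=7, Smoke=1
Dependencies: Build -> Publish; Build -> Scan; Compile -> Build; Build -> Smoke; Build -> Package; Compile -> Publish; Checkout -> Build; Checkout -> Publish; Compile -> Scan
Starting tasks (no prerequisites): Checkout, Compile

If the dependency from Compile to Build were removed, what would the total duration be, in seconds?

Original critical path: Compile→Build→Publish = 9+10+11 = 30 ⇒ 30 seconds.
Without Compile→Build, Build's earliest start moves from 9 to 7.
New critical path: Checkout→Build→Publish = 7+10+11 = 28 ⇒ 28 seconds.

28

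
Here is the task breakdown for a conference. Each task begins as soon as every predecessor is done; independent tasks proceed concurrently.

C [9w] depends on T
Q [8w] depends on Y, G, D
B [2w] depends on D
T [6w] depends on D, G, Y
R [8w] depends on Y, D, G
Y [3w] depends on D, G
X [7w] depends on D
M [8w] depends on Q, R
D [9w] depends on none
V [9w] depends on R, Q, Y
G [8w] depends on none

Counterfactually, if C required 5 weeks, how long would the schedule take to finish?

29

The binding path is D→Y→R→V = 9+3+8+9 = 29; finish at 29 weeks.
The longest path through C is only 27 weeks, so C has float 2.
The critical path is still D→Y→R→V; finish is now 29 weeks.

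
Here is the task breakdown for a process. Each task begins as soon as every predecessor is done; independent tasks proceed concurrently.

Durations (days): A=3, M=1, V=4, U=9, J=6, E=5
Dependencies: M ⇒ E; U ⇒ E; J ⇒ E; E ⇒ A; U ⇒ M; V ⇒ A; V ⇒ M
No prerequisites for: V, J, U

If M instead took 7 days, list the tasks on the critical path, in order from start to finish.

U, M, E, A

Baseline: U→M→E→A = 9+1+5+3 = 18 → 18 days.
Since M is critical, the +6 change carries straight to that chain (now 24 days).
No other chain overtakes it, so the finish is 24 days.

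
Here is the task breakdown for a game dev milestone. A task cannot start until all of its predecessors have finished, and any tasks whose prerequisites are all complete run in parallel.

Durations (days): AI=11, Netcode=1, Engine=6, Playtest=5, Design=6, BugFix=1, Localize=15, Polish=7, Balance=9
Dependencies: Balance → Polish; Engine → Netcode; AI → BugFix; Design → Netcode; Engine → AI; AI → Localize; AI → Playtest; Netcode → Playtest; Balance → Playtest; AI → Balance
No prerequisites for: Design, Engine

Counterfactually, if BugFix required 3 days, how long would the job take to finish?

As given, the longest chain is Engine→AI→Balance→Polish = 6+11+9+7 = 33, so the finish is 33 days.
BugFix has 15 days of float (longest path through it is 18).
The critical path is still Engine→AI→Balance→Polish; finish is now 33 days.

33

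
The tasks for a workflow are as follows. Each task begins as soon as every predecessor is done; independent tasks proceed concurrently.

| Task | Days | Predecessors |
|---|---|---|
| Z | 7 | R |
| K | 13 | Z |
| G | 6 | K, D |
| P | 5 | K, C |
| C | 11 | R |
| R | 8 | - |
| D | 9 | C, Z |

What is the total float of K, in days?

R→Z→K→G = 8+7+13+6 = 34 sets the makespan at 34 days.
The longest chain containing K totals 34 days.
Float = 34 − 34 = 0.

0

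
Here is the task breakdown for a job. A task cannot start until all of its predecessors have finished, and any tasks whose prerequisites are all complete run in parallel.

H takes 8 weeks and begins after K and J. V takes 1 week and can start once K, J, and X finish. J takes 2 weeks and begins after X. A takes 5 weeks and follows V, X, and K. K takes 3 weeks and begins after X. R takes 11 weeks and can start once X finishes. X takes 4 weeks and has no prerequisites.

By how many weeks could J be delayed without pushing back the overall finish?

1

The longest chain is X→K→H = 4+3+8 = 15; overall finish 15 weeks.
The longest chain containing J totals 14 weeks.
Float = 15 − 14 = 1.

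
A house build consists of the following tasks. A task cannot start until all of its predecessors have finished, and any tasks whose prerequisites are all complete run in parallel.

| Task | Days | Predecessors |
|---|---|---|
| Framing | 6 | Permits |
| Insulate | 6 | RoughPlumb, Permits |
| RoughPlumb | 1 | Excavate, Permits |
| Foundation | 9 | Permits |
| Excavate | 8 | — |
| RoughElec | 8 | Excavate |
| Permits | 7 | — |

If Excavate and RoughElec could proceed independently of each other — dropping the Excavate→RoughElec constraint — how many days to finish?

16

With the dependency in place, Permits→Foundation = 7+9 = 16 sets the finish at 16 days.
Without Excavate→RoughElec, RoughElec's earliest start moves from 8 to 0.
After: Permits→Foundation = 7+9 = 16 → 16 days.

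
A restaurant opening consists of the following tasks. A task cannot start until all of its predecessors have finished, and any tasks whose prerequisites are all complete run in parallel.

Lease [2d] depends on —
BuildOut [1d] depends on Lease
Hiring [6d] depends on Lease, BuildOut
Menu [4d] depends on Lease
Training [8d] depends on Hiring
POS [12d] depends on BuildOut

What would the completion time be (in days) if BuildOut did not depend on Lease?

16

With the dependency in place, Lease→BuildOut→Hiring→Training = 2+1+6+8 = 17 sets the finish at 17 days.
Without Lease→BuildOut, BuildOut's earliest start moves from 2 to 0.
The longest chain is now Lease→Hiring→Training = 2+6+8 = 16, so the project takes 16 days.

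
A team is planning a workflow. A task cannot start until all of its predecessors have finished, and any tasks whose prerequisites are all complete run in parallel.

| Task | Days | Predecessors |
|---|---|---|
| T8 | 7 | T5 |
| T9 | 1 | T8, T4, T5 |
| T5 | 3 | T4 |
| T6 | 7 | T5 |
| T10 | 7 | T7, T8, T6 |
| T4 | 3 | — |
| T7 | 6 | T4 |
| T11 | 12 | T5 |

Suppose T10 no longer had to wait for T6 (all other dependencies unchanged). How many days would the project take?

Original critical path: T4→T5→T6→T10 = 3+3+7+7 = 20 ⇒ 20 days.
Dropping T6→T10 doesn't change T10's earliest start (13); another predecessor still binds.
The longest chain is now T4→T5→T8→T10 = 3+3+7+7 = 20, so the project takes 20 days.

20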